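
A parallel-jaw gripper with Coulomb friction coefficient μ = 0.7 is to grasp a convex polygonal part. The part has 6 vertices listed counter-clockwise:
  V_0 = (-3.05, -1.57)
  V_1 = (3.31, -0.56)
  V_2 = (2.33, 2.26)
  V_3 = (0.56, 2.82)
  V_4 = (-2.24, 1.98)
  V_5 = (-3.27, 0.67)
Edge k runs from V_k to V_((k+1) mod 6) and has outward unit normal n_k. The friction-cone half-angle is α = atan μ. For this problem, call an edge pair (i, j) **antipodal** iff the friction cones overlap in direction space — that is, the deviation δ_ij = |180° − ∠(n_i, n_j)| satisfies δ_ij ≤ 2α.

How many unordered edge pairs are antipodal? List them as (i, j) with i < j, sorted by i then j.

count = 6; pairs: (0,2), (0,3), (0,4), (1,4), (1,5), (2,5)

α = atan 0.7 = 34.99°;  2α = 69.98°
n_0 = (+0.1568, -0.9876)
n_1 = (+0.9446, +0.3283)
n_2 = (+0.3016, +0.9534)
n_3 = (-0.2873, +0.9578)
n_4 = (-0.7861, +0.6181)
n_5 = (-0.9952, -0.0977)
  (0,1): δ = 79.86°  ·
  (0,2): δ = 26.58°  ✓
  (0,3): δ = 7.68°  ✓
  (0,4): δ = 42.80°  ✓
  (0,5): δ = 86.59°  ·
  (1,2): δ = 126.72°  ·
  (1,3): δ = 92.46°  ·
  (1,4): δ = 57.34°  ✓
  (1,5): δ = 13.55°  ✓
  (2,3): δ = 145.74°  ·
  (2,4): δ = 110.62°  ·
  (2,5): δ = 66.83°  ✓
  (3,4): δ = 144.88°  ·
  (3,5): δ = 101.09°  ·
  (4,5): δ = 136.21°  ·
antipodal pairs: 6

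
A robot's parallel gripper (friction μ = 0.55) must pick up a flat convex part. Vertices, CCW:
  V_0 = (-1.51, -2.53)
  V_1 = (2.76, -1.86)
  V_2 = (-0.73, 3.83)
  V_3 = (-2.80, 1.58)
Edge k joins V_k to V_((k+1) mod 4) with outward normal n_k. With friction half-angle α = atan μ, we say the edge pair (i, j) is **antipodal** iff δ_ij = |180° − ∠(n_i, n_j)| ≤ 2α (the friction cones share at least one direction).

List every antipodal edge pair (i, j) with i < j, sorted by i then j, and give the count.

count = 2; pairs: (0,2), (1,3)

α = atan 0.55 = 28.81°;  2α = 57.62°
n_0 = (+0.1550, -0.9879)
n_1 = (+0.8524, +0.5228)
n_2 = (-0.7359, +0.6771)
n_3 = (-0.9541, -0.2995)
  (0,1): δ = 67.39°  ·
  (0,2): δ = 38.47°  ✓
  (0,3): δ = 98.51°  ·
  (1,2): δ = 74.14°  ·
  (1,3): δ = 14.10°  ✓
  (2,3): δ = 119.96°  ·
antipodal pairs: 2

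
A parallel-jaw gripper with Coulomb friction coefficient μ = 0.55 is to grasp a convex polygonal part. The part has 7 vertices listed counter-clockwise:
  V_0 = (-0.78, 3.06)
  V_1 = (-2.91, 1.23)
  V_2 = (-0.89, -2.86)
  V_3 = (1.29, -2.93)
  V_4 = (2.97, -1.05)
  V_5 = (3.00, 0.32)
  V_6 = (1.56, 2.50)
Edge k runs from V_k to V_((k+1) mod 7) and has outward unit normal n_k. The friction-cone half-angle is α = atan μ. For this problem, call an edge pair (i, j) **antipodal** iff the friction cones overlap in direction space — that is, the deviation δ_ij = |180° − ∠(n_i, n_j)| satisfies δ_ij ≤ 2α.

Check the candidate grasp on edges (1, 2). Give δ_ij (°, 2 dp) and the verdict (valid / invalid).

α = atan 0.55 = 28.81°;  2α = 57.62°
edge 1: e_1 = (+2.02, -4.09);  n_1 = (-0.8966, -0.4428)
edge 2: e_2 = (+2.18, -0.07);  n_2 = (-0.0321, -0.9995)
∠(n_1, n_2) = 61.88°
δ = |180° − 61.88°| = 118.12°
118.12° > 2α = 57.62°  →  invalid

δ = 118.12°, invalid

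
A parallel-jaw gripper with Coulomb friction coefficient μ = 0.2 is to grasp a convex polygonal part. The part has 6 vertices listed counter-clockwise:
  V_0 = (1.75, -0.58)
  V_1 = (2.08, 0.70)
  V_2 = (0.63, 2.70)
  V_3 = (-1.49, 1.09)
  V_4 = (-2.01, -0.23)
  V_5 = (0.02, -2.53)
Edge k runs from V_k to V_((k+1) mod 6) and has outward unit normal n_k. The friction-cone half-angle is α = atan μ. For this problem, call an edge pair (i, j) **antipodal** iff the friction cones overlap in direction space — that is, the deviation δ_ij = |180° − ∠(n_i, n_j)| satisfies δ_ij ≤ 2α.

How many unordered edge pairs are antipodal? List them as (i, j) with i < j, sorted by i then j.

α = atan 0.2 = 11.31°;  2α = 22.62°
n_0 = (+0.9683, -0.2496)
n_1 = (+0.8096, +0.5870)
n_2 = (-0.6048, +0.7964)
n_3 = (-0.9304, +0.3665)
n_4 = (-0.7497, -0.6617)
n_5 = (+0.7480, -0.6636)
  (0,1): δ = 129.60°  ·
  (0,2): δ = 38.33°  ·
  (0,3): δ = 7.04°  ✓
  (0,4): δ = 55.89°  ·
  (0,5): δ = 152.88°  ·
  (1,2): δ = 88.73°  ·
  (1,3): δ = 57.44°  ·
  (1,4): δ = 5.49°  ✓
  (1,5): δ = 102.48°  ·
  (2,3): δ = 148.72°  ·
  (2,4): δ = 85.78°  ·
  (2,5): δ = 11.21°  ✓
  (3,4): δ = 117.07°  ·
  (3,5): δ = 20.08°  ✓
  (4,5): δ = 83.01°  ·
antipodal pairs: 4

count = 4; pairs: (0,3), (1,4), (2,5), (3,5)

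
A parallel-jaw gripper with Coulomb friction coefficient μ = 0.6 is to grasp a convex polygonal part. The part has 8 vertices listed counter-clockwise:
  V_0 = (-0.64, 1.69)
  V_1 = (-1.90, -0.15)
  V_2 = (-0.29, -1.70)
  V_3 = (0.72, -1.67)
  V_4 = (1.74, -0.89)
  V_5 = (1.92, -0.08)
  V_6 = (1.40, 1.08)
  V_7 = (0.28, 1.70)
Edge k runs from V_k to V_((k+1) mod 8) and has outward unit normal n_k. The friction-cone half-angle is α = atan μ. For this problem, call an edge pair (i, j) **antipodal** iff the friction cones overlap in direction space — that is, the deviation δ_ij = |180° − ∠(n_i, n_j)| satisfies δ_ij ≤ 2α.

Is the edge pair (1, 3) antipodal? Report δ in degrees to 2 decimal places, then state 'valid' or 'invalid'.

δ = 98.68°, invalid

α = atan 0.6 = 30.96°;  2α = 61.93°
edge 1: e_1 = (+1.61, -1.55);  n_1 = (-0.6936, -0.7204)
edge 3: e_3 = (+1.02, +0.78);  n_3 = (+0.6075, -0.7944)
∠(n_1, n_3) = 81.32°
δ = |180° − 81.32°| = 98.68°
98.68° > 2α = 61.93°  →  invalid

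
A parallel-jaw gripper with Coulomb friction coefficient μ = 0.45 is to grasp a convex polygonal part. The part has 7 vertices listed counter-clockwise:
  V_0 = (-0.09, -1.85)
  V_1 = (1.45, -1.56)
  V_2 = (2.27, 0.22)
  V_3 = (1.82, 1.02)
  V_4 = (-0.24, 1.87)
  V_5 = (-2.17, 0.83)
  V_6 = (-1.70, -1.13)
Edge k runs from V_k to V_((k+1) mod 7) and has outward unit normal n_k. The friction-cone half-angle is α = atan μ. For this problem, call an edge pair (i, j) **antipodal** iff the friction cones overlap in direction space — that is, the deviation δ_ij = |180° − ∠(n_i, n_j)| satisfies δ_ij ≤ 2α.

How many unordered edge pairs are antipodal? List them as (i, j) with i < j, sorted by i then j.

count = 7; pairs: (0,3), (0,4), (1,4), (1,5), (2,5), (2,6), (3,6)

α = atan 0.45 = 24.23°;  2α = 48.46°
n_0 = (+0.1851, -0.9827)
n_1 = (+0.9083, -0.4184)
n_2 = (+0.8716, +0.4903)
n_3 = (+0.3814, +0.9244)
n_4 = (-0.4744, +0.8803)
n_5 = (-0.9724, -0.2332)
n_6 = (-0.4082, -0.9129)
  (0,1): δ = 125.40°  ·
  (0,2): δ = 71.31°  ·
  (0,3): δ = 33.09°  ✓
  (0,4): δ = 17.65°  ✓
  (0,5): δ = 92.82°  ·
  (0,6): δ = 145.24°  ·
  (1,2): δ = 125.91°  ·
  (1,3): δ = 87.69°  ·
  (1,4): δ = 36.95°  ✓
  (1,5): δ = 38.22°  ✓
  (1,6): δ = 90.64°  ·
  (2,3): δ = 141.78°  ·
  (2,4): δ = 91.04°  ·
  (2,5): δ = 15.87°  ✓
  (2,6): δ = 36.55°  ✓
  (3,4): δ = 129.26°  ·
  (3,5): δ = 54.09°  ·
  (3,6): δ = 1.67°  ✓
  (4,5): δ = 104.83°  ·
  (4,6): δ = 52.41°  ·
  (5,6): δ = 127.58°  ·
antipodal pairs: 7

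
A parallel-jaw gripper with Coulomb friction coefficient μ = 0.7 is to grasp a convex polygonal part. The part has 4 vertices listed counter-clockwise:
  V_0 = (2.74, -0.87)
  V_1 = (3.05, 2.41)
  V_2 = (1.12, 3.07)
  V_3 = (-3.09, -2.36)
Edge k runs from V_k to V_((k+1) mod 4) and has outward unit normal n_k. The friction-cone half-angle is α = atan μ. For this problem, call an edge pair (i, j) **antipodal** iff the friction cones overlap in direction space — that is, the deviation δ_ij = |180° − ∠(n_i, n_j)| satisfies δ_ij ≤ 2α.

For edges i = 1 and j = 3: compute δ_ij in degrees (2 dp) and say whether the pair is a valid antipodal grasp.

δ = 33.22°, valid

α = atan 0.7 = 34.99°;  2α = 69.98°
edge 1: e_1 = (-1.93, +0.66);  n_1 = (+0.3236, +0.9462)
edge 3: e_3 = (+5.83, +1.49);  n_3 = (+0.2476, -0.9689)
∠(n_1, n_3) = 146.78°
δ = |180° − 146.78°| = 33.22°
33.22° ≤ 2α = 69.98°  →  valid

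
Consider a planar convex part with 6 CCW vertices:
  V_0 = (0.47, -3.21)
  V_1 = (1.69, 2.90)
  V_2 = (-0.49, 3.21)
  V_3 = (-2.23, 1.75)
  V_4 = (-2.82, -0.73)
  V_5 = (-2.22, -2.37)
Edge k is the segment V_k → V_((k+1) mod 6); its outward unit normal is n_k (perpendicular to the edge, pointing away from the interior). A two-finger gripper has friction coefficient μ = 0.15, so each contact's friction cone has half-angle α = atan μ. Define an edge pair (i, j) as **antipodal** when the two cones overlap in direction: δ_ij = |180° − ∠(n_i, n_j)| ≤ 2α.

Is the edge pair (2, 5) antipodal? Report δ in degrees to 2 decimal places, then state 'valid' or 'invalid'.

α = atan 0.15 = 8.53°;  2α = 17.06°
edge 2: e_2 = (-1.74, -1.46);  n_2 = (-0.6428, +0.7661)
edge 5: e_5 = (+2.69, -0.84);  n_5 = (-0.2981, -0.9545)
∠(n_2, n_5) = 122.66°
δ = |180° − 122.66°| = 57.34°
57.34° > 2α = 17.06°  →  invalid

δ = 57.34°, invalid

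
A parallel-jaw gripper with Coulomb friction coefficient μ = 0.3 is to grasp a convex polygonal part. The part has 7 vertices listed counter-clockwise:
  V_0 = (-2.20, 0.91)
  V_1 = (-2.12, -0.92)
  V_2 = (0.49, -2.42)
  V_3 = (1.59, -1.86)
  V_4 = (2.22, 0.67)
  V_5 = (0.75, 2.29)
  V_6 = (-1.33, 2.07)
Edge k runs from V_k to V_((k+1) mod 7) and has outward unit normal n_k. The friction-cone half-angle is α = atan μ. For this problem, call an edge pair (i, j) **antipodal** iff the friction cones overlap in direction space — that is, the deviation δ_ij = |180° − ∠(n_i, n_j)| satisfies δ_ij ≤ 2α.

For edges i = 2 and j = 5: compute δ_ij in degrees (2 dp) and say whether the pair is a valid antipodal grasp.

α = atan 0.3 = 16.70°;  2α = 33.40°
edge 2: e_2 = (+1.10, +0.56);  n_2 = (+0.4537, -0.8912)
edge 5: e_5 = (-2.08, -0.22);  n_5 = (-0.1052, +0.9945)
∠(n_2, n_5) = 159.06°
δ = |180° − 159.06°| = 20.94°
20.94° ≤ 2α = 33.40°  →  valid

δ = 20.94°, valid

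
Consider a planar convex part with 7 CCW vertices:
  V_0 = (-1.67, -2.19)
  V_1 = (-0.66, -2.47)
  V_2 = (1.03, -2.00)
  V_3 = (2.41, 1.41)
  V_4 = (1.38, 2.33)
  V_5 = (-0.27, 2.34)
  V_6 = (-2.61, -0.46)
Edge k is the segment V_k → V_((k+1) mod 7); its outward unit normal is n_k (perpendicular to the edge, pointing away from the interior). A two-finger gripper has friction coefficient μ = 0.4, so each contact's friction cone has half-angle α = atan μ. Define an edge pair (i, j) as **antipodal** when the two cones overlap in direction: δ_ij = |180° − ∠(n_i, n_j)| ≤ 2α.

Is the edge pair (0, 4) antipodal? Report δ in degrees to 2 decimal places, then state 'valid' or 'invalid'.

δ = 15.15°, valid

α = atan 0.4 = 21.80°;  2α = 43.60°
edge 0: e_0 = (+1.01, -0.28);  n_0 = (-0.2672, -0.9637)
edge 4: e_4 = (-1.65, +0.01);  n_4 = (+0.0061, +1.0000)
∠(n_0, n_4) = 164.85°
δ = |180° − 164.85°| = 15.15°
15.15° ≤ 2α = 43.60°  →  valid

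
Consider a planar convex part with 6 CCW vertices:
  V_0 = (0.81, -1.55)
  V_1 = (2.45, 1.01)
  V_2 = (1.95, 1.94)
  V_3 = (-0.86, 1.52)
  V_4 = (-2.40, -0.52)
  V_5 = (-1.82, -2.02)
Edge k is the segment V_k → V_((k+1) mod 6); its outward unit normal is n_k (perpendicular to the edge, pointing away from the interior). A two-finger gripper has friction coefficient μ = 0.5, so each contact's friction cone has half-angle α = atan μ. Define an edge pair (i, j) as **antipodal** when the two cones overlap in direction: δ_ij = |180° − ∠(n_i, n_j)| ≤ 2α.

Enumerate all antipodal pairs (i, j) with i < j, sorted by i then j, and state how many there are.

α = atan 0.5 = 26.57°;  2α = 53.13°
n_0 = (+0.8420, -0.5394)
n_1 = (+0.8808, +0.4735)
n_2 = (-0.1478, +0.9890)
n_3 = (-0.7981, +0.6025)
n_4 = (-0.9327, -0.3606)
n_5 = (+0.1759, -0.9844)
  (0,1): δ = 119.09°  ·
  (0,2): δ = 48.85°  ✓
  (0,3): δ = 4.40°  ✓
  (0,4): δ = 53.78°  ·
  (0,5): δ = 132.78°  ·
  (1,2): δ = 109.76°  ·
  (1,3): δ = 65.31°  ·
  (1,4): δ = 7.12°  ✓
  (1,5): δ = 71.87°  ·
  (2,3): δ = 135.55°  ·
  (2,4): δ = 77.36°  ·
  (2,5): δ = 1.63°  ✓
  (3,4): δ = 121.81°  ·
  (3,5): δ = 42.82°  ✓
  (4,5): δ = 101.01°  ·
antipodal pairs: 5

count = 5; pairs: (0,2), (0,3), (1,4), (2,5), (3,5)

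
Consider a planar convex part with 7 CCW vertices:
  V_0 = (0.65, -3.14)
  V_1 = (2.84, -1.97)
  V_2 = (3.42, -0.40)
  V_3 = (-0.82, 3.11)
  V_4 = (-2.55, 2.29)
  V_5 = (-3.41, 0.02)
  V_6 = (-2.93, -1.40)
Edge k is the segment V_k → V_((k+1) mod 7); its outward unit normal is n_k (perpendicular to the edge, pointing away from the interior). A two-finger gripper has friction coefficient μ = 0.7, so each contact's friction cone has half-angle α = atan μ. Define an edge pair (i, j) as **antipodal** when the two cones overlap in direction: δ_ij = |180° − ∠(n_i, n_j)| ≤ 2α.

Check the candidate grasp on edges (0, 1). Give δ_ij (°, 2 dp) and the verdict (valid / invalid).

δ = 138.39°, invalid

α = atan 0.7 = 34.99°;  2α = 69.98°
edge 0: e_0 = (+2.19, +1.17);  n_0 = (+0.4712, -0.8820)
edge 1: e_1 = (+0.58, +1.57);  n_1 = (+0.9380, -0.3465)
∠(n_0, n_1) = 41.61°
δ = |180° − 41.61°| = 138.39°
138.39° > 2α = 69.98°  →  invalid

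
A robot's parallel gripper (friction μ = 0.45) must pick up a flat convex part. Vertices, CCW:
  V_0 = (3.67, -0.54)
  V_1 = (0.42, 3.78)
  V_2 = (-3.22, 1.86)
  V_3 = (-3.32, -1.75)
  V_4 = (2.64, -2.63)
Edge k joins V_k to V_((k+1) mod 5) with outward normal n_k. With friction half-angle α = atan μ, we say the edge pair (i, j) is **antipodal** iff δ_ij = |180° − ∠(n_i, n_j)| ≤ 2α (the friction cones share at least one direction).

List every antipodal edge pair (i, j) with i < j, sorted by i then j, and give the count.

count = 5; pairs: (0,2), (0,3), (1,3), (1,4), (2,4)

α = atan 0.45 = 24.23°;  2α = 48.46°
n_0 = (+0.7991, +0.6012)
n_1 = (-0.4665, +0.8845)
n_2 = (-0.9996, +0.0277)
n_3 = (-0.1461, -0.9893)
n_4 = (+0.8970, -0.4421)
  (0,1): δ = 99.14°  ·
  (0,2): δ = 38.54°  ✓
  (0,3): δ = 44.65°  ✓
  (0,4): δ = 116.81°  ·
  (1,2): δ = 119.40°  ·
  (1,3): δ = 36.21°  ✓
  (1,4): δ = 35.95°  ✓
  (2,3): δ = 96.81°  ·
  (2,4): δ = 24.65°  ✓
  (3,4): δ = 107.84°  ·
antipodal pairs: 5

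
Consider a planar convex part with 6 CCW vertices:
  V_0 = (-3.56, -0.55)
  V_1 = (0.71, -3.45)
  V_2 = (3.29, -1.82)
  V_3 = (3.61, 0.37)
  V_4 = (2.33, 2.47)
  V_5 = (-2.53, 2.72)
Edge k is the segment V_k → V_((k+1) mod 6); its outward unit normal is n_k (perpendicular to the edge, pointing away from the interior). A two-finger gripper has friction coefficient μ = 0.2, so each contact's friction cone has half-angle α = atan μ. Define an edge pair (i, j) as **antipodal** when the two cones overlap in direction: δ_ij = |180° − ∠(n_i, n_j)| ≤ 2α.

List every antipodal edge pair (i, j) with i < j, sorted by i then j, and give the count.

α = atan 0.2 = 11.31°;  2α = 22.62°
n_0 = (-0.5618, -0.8273)
n_1 = (+0.5341, -0.8454)
n_2 = (+0.9895, -0.1446)
n_3 = (+0.8539, +0.5205)
n_4 = (+0.0514, +0.9987)
n_5 = (-0.9538, +0.3004)
  (0,1): δ = 113.53°  ·
  (0,2): δ = 64.13°  ·
  (0,3): δ = 24.45°  ·
  (0,4): δ = 31.24°  ·
  (0,5): δ = 106.70°  ·
  (1,2): δ = 130.60°  ·
  (1,3): δ = 90.92°  ·
  (1,4): δ = 35.23°  ·
  (1,5): δ = 40.23°  ·
  (2,3): δ = 140.32°  ·
  (2,4): δ = 84.63°  ·
  (2,5): δ = 9.17°  ✓
  (3,4): δ = 124.31°  ·
  (3,5): δ = 48.85°  ·
  (4,5): δ = 104.54°  ·
antipodal pairs: 1

count = 1; pairs: (2,5)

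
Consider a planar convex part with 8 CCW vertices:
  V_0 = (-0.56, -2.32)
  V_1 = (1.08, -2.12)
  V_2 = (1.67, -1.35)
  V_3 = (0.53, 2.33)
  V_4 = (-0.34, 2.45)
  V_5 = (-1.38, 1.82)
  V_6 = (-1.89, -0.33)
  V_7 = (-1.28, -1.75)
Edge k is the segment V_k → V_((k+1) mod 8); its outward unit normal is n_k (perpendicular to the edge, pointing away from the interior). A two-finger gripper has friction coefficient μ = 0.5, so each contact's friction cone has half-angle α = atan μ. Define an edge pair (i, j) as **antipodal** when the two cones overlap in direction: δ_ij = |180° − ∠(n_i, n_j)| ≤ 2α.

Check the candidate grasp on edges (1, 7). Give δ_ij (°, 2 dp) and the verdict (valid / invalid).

δ = 89.09°, invalid

α = atan 0.5 = 26.57°;  2α = 53.13°
edge 1: e_1 = (+0.59, +0.77);  n_1 = (+0.7938, -0.6082)
edge 7: e_7 = (+0.72, -0.57);  n_7 = (-0.6207, -0.7840)
∠(n_1, n_7) = 90.91°
δ = |180° − 90.91°| = 89.09°
89.09° > 2α = 53.13°  →  invalid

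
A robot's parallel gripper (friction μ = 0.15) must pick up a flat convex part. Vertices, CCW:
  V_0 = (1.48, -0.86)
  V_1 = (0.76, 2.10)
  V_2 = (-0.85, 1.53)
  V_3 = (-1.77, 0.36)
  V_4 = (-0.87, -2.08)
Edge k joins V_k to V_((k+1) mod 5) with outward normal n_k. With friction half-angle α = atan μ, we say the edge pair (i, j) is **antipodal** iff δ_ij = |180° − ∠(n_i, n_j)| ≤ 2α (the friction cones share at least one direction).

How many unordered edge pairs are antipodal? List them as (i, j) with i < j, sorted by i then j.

count = 2; pairs: (0,3), (1,4)

α = atan 0.15 = 8.53°;  2α = 17.06°
n_0 = (+0.9717, +0.2364)
n_1 = (-0.3337, +0.9427)
n_2 = (-0.7861, +0.6181)
n_3 = (-0.9382, -0.3461)
n_4 = (+0.4608, -0.8875)
  (0,1): δ = 84.18°  ·
  (0,2): δ = 51.85°  ·
  (0,3): δ = 6.58°  ✓
  (0,4): δ = 103.76°  ·
  (1,2): δ = 147.67°  ·
  (1,3): δ = 89.25°  ·
  (1,4): δ = 7.94°  ✓
  (2,3): δ = 121.57°  ·
  (2,4): δ = 24.39°  ·
  (3,4): δ = 82.81°  ·
antipodal pairs: 2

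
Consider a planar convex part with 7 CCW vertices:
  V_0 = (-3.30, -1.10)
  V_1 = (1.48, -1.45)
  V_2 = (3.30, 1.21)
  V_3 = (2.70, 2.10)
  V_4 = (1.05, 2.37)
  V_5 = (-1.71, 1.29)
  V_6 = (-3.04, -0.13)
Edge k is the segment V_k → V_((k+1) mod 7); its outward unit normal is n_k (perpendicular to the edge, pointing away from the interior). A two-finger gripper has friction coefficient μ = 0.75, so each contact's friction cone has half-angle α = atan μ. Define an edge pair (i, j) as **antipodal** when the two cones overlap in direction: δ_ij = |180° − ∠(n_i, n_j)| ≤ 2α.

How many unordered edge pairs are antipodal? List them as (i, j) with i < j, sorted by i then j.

count = 9; pairs: (0,2), (0,3), (0,4), (0,5), (1,3), (1,4), (1,5), (1,6), (2,6)

α = atan 0.75 = 36.87°;  2α = 73.74°
n_0 = (-0.0730, -0.9973)
n_1 = (+0.8253, -0.5647)
n_2 = (+0.8292, +0.5590)
n_3 = (+0.1615, +0.9869)
n_4 = (-0.3644, +0.9312)
n_5 = (-0.7299, +0.6836)
n_6 = (-0.9659, +0.2589)
  (0,1): δ = 120.19°  ·
  (0,2): δ = 51.83°  ✓
  (0,3): δ = 5.11°  ✓
  (0,4): δ = 25.56°  ✓
  (0,5): δ = 51.06°  ✓
  (0,6): δ = 79.18°  ·
  (1,2): δ = 111.63°  ·
  (1,3): δ = 64.91°  ✓
  (1,4): δ = 34.25°  ✓
  (1,5): δ = 8.75°  ✓
  (1,6): δ = 19.38°  ✓
  (2,3): δ = 133.28°  ·
  (2,4): δ = 102.62°  ·
  (2,5): δ = 77.11°  ·
  (2,6): δ = 48.99°  ✓
  (3,4): δ = 149.34°  ·
  (3,5): δ = 123.83°  ·
  (3,6): δ = 95.71°  ·
  (4,5): δ = 154.50°  ·
  (4,6): δ = 126.38°  ·
  (5,6): δ = 151.88°  ·
antipodal pairs: 9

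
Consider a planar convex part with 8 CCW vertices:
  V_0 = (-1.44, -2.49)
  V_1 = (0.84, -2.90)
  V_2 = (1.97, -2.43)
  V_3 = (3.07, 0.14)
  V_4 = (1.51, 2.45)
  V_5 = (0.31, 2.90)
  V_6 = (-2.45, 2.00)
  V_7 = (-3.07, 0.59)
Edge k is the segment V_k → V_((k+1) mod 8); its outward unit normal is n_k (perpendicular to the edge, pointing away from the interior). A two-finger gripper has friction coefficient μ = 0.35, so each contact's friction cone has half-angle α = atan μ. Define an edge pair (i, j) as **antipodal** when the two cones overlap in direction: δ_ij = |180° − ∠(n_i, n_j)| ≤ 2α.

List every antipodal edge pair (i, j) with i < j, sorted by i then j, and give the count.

α = atan 0.35 = 19.29°;  2α = 38.58°
n_0 = (-0.1770, -0.9842)
n_1 = (+0.3840, -0.9233)
n_2 = (+0.9193, -0.3935)
n_3 = (+0.8287, +0.5597)
n_4 = (+0.3511, +0.9363)
n_5 = (-0.3100, +0.9507)
n_6 = (-0.9154, +0.4025)
n_7 = (-0.8839, -0.4678)
  (0,1): δ = 147.22°  ·
  (0,2): δ = 102.98°  ·
  (0,3): δ = 45.77°  ·
  (0,4): δ = 10.36°  ✓
  (0,5): δ = 28.25°  ✓
  (0,6): δ = 76.46°  ·
  (0,7): δ = 128.08°  ·
  (1,2): δ = 135.76°  ·
  (1,3): δ = 78.55°  ·
  (1,4): δ = 43.14°  ·
  (1,5): δ = 4.52°  ✓
  (1,6): δ = 43.68°  ·
  (1,7): δ = 95.30°  ·
  (2,3): δ = 122.80°  ·
  (2,4): δ = 87.38°  ·
  (2,5): δ = 48.77°  ·
  (2,6): δ = 0.56°  ✓
  (2,7): δ = 51.06°  ·
  (3,4): δ = 144.59°  ·
  (3,5): δ = 105.97°  ·
  (3,6): δ = 57.77°  ·
  (3,7): δ = 6.14°  ✓
  (4,5): δ = 141.38°  ·
  (4,6): δ = 93.18°  ·
  (4,7): δ = 41.56°  ·
  (5,6): δ = 131.80°  ·
  (5,7): δ = 80.17°  ·
  (6,7): δ = 128.38°  ·
antipodal pairs: 5

count = 5; pairs: (0,4), (0,5), (1,5), (2,6), (3,7)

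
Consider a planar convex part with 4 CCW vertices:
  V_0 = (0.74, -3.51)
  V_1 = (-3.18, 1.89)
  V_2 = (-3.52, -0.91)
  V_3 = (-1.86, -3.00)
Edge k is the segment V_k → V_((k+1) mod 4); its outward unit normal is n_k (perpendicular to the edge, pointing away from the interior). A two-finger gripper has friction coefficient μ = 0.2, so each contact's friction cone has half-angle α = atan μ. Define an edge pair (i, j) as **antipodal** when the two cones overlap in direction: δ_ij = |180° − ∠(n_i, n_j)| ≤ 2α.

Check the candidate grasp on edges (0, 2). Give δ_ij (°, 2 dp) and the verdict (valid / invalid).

α = atan 0.2 = 11.31°;  2α = 22.62°
edge 0: e_0 = (-3.92, +5.40);  n_0 = (+0.8093, +0.5875)
edge 2: e_2 = (+1.66, -2.09);  n_2 = (-0.7831, -0.6219)
∠(n_0, n_2) = 177.52°
δ = |180° − 177.52°| = 2.48°
2.48° ≤ 2α = 22.62°  →  valid

δ = 2.48°, valid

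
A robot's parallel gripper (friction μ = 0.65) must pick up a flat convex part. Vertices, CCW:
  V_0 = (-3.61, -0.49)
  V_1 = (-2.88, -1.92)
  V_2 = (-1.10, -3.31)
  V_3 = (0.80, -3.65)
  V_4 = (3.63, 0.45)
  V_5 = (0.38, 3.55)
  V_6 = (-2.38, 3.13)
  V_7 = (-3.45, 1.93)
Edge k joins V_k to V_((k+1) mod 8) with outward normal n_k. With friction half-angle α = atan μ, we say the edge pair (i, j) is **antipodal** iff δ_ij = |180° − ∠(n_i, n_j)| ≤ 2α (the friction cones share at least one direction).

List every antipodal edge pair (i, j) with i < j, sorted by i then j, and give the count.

α = atan 0.65 = 33.02°;  2α = 66.05°
n_0 = (-0.8907, -0.4547)
n_1 = (-0.6155, -0.7882)
n_2 = (-0.1761, -0.9844)
n_3 = (+0.8230, -0.5681)
n_4 = (+0.6902, +0.7236)
n_5 = (-0.1504, +0.9886)
n_6 = (-0.7464, +0.6655)
n_7 = (-0.9978, +0.0660)
  (0,1): δ = 155.03°  ·
  (0,2): δ = 127.19°  ·
  (0,3): δ = 61.66°  ✓
  (0,4): δ = 19.31°  ✓
  (0,5): δ = 71.61°  ·
  (0,6): δ = 111.23°  ·
  (0,7): δ = 149.17°  ·
  (1,2): δ = 152.16°  ·
  (1,3): δ = 86.63°  ·
  (1,4): δ = 5.66°  ✓
  (1,5): δ = 46.64°  ✓
  (1,6): δ = 86.26°  ·
  (1,7): δ = 124.20°  ·
  (2,3): δ = 114.47°  ·
  (2,4): δ = 33.50°  ✓
  (2,5): δ = 18.80°  ✓
  (2,6): δ = 58.42°  ✓
  (2,7): δ = 96.36°  ·
  (3,4): δ = 99.03°  ·
  (3,5): δ = 46.73°  ✓
  (3,6): δ = 7.11°  ✓
  (3,7): δ = 30.83°  ✓
  (4,5): δ = 127.70°  ·
  (4,6): δ = 88.08°  ·
  (4,7): δ = 50.14°  ✓
  (5,6): δ = 140.37°  ·
  (5,7): δ = 102.44°  ·
  (6,7): δ = 142.06°  ·
antipodal pairs: 11

count = 11; pairs: (0,3), (0,4), (1,4), (1,5), (2,4), (2,5), (2,6), (3,5), (3,6), (3,7), (4,7)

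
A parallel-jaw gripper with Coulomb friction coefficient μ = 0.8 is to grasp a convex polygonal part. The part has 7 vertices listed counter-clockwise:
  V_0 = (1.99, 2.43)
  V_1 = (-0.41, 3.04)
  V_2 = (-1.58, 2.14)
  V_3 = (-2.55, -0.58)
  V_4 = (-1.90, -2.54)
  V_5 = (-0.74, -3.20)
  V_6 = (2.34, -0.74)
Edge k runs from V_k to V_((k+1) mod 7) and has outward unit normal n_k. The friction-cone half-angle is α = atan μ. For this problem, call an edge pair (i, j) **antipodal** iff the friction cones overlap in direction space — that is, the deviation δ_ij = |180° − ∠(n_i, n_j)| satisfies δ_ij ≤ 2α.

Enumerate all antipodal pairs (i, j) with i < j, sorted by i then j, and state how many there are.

α = atan 0.8 = 38.66°;  2α = 77.32°
n_0 = (+0.2463, +0.9692)
n_1 = (-0.6097, +0.7926)
n_2 = (-0.9419, +0.3359)
n_3 = (-0.9492, -0.3148)
n_4 = (-0.4945, -0.8692)
n_5 = (+0.6241, -0.7814)
n_6 = (+0.9940, +0.1097)
  (0,1): δ = 128.17°  ·
  (0,2): δ = 95.37°  ·
  (0,3): δ = 57.39°  ✓
  (0,4): δ = 15.38°  ✓
  (0,5): δ = 52.88°  ✓
  (0,6): δ = 110.56°  ·
  (1,2): δ = 147.20°  ·
  (1,3): δ = 109.22°  ·
  (1,4): δ = 67.21°  ✓
  (1,5): δ = 1.05°  ✓
  (1,6): δ = 58.73°  ✓
  (2,3): δ = 142.03°  ·
  (2,4): δ = 100.01°  ·
  (2,5): δ = 31.76°  ✓
  (2,6): δ = 25.93°  ✓
  (3,4): δ = 137.99°  ·
  (3,5): δ = 69.73°  ✓
  (3,6): δ = 12.05°  ✓
  (4,5): δ = 111.75°  ·
  (4,6): δ = 54.06°  ✓
  (5,6): δ = 122.31°  ·
antipodal pairs: 11

count = 11; pairs: (0,3), (0,4), (0,5), (1,4), (1,5), (1,6), (2,5), (2,6), (3,5), (3,6), (4,6)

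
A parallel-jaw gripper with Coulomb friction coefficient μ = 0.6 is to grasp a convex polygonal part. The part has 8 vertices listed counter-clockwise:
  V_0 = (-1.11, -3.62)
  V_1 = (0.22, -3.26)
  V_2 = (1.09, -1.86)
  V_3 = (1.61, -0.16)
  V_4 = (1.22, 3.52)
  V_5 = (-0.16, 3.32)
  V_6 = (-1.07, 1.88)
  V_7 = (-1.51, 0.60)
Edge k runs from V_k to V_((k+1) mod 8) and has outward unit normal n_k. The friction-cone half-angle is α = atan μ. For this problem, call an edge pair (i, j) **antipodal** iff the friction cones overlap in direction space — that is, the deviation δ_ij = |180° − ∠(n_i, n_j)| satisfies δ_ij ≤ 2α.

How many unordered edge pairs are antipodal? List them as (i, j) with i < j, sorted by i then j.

α = atan 0.6 = 30.96°;  2α = 61.93°
n_0 = (+0.2613, -0.9653)
n_1 = (+0.8494, -0.5278)
n_2 = (+0.9563, -0.2925)
n_3 = (+0.9944, +0.1054)
n_4 = (-0.1434, +0.9897)
n_5 = (-0.8453, +0.5342)
n_6 = (-0.9457, +0.3251)
n_7 = (-0.9955, -0.0944)
  (0,1): δ = 137.00°  ·
  (0,2): δ = 122.15°  ·
  (0,3): δ = 99.10°  ·
  (0,4): δ = 6.90°  ✓
  (0,5): δ = 42.56°  ✓
  (0,6): δ = 55.88°  ✓
  (0,7): δ = 80.27°  ·
  (1,2): δ = 165.15°  ·
  (1,3): δ = 142.09°  ·
  (1,4): δ = 49.90°  ✓
  (1,5): δ = 0.43°  ✓
  (1,6): δ = 12.89°  ✓
  (1,7): δ = 37.27°  ✓
  (2,3): δ = 156.94°  ·
  (2,4): δ = 64.75°  ·
  (2,5): δ = 15.28°  ✓
  (2,6): δ = 1.96°  ✓
  (2,7): δ = 22.42°  ✓
  (3,4): δ = 87.80°  ·
  (3,5): δ = 38.34°  ✓
  (3,6): δ = 25.02°  ✓
  (3,7): δ = 0.63°  ✓
  (4,5): δ = 130.54°  ·
  (4,6): δ = 117.22°  ·
  (4,7): δ = 92.83°  ·
  (5,6): δ = 166.68°  ·
  (5,7): δ = 142.29°  ·
  (6,7): δ = 155.61°  ·
antipodal pairs: 13

count = 13; pairs: (0,4), (0,5), (0,6), (1,4), (1,5), (1,6), (1,7), (2,5), (2,6), (2,7), (3,5), (3,6), (3,7)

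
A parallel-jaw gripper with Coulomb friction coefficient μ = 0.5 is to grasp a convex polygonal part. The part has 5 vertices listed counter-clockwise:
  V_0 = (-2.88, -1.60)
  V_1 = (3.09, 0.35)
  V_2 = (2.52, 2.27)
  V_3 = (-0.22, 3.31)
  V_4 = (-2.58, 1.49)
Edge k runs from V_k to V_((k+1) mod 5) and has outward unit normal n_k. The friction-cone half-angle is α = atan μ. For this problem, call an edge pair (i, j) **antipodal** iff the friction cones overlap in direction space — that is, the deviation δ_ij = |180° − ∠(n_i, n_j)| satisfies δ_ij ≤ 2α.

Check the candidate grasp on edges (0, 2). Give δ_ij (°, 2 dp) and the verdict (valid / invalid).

δ = 38.87°, valid

α = atan 0.5 = 26.57°;  2α = 53.13°
edge 0: e_0 = (+5.97, +1.95);  n_0 = (+0.3105, -0.9506)
edge 2: e_2 = (-2.74, +1.04);  n_2 = (+0.3549, +0.9349)
∠(n_0, n_2) = 141.13°
δ = |180° − 141.13°| = 38.87°
38.87° ≤ 2α = 53.13°  →  valid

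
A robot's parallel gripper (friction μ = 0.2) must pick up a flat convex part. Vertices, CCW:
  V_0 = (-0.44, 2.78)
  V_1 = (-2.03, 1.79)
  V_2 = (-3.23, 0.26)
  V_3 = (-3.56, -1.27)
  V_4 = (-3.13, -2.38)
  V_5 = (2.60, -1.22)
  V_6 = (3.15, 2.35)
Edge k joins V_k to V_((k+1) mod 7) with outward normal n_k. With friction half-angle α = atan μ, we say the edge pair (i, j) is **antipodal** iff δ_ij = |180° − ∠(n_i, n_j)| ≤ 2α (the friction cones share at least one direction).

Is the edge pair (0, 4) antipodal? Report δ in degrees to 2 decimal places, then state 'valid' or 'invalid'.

δ = 20.46°, valid

α = atan 0.2 = 11.31°;  2α = 22.62°
edge 0: e_0 = (-1.59, -0.99);  n_0 = (-0.5286, +0.8489)
edge 4: e_4 = (+5.73, +1.16);  n_4 = (+0.1984, -0.9801)
∠(n_0, n_4) = 159.54°
δ = |180° − 159.54°| = 20.46°
20.46° ≤ 2α = 22.62°  →  valid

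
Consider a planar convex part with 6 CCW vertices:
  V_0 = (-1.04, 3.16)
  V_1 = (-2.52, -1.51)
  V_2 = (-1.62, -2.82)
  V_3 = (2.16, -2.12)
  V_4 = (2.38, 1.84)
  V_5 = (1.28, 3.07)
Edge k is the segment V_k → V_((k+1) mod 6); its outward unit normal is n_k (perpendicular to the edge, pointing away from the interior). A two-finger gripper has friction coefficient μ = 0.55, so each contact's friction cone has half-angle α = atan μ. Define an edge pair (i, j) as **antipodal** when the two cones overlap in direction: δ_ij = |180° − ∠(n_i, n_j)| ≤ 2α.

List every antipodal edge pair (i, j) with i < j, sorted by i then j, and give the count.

α = atan 0.55 = 28.81°;  2α = 57.62°
n_0 = (-0.9533, +0.3021)
n_1 = (-0.8242, -0.5663)
n_2 = (+0.1821, -0.9833)
n_3 = (+0.9985, -0.0555)
n_4 = (+0.7454, +0.6666)
n_5 = (+0.0388, +0.9992)
  (0,1): δ = 127.93°  ·
  (0,2): δ = 61.92°  ·
  (0,3): δ = 14.40°  ✓
  (0,4): δ = 59.39°  ·
  (0,5): δ = 105.36°  ·
  (1,2): δ = 114.00°  ·
  (1,3): δ = 37.67°  ✓
  (1,4): δ = 7.32°  ✓
  (1,5): δ = 53.29°  ✓
  (2,3): δ = 103.67°  ·
  (2,4): δ = 58.68°  ·
  (2,5): δ = 12.71°  ✓
  (3,4): δ = 135.01°  ·
  (3,5): δ = 89.04°  ·
  (4,5): δ = 134.03°  ·
antipodal pairs: 5

count = 5; pairs: (0,3), (1,3), (1,4), (1,5), (2,5)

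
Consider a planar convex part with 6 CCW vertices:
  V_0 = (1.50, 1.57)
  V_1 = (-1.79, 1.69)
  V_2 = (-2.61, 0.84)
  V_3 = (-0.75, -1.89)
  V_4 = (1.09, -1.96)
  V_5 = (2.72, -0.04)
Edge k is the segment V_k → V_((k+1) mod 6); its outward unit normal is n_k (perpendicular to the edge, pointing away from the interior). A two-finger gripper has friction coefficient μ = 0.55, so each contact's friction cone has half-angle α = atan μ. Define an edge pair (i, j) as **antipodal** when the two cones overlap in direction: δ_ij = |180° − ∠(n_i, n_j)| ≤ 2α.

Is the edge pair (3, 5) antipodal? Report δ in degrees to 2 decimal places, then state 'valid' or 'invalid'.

δ = 50.67°, valid

α = atan 0.55 = 28.81°;  2α = 57.62°
edge 3: e_3 = (+1.84, -0.07);  n_3 = (-0.0380, -0.9993)
edge 5: e_5 = (-1.22, +1.61);  n_5 = (+0.7970, +0.6040)
∠(n_3, n_5) = 129.33°
δ = |180° − 129.33°| = 50.67°
50.67° ≤ 2α = 57.62°  →  valid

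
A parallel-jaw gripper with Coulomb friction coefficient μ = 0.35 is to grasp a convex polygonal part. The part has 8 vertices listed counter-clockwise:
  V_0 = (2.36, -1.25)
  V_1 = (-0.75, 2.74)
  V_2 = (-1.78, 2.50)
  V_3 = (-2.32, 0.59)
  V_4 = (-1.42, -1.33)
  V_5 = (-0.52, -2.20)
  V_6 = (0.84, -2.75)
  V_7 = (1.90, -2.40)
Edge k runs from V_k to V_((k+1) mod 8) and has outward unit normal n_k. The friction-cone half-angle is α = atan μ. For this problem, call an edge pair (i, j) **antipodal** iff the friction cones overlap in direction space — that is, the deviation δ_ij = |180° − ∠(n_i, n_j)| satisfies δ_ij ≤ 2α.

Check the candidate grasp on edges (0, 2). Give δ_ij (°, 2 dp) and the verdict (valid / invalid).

α = atan 0.35 = 19.29°;  2α = 38.58°
edge 0: e_0 = (-3.11, +3.99);  n_0 = (+0.7887, +0.6148)
edge 2: e_2 = (-0.54, -1.91);  n_2 = (-0.9623, +0.2721)
∠(n_0, n_2) = 126.28°
δ = |180° − 126.28°| = 53.72°
53.72° > 2α = 38.58°  →  invalid

δ = 53.72°, invalid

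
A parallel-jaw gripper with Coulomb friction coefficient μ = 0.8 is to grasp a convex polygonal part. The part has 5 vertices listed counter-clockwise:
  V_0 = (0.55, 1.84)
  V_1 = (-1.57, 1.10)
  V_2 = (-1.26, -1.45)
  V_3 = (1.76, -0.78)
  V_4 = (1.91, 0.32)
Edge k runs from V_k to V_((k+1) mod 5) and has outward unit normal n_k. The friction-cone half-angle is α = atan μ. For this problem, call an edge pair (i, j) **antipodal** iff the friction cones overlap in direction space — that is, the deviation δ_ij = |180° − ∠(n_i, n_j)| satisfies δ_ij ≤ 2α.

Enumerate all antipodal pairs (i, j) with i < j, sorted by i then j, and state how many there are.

count = 5; pairs: (0,2), (0,3), (1,3), (1,4), (2,4)

α = atan 0.8 = 38.66°;  2α = 77.32°
n_0 = (-0.3296, +0.9441)
n_1 = (-0.9927, -0.1207)
n_2 = (+0.2166, -0.9763)
n_3 = (+0.9908, -0.1351)
n_4 = (+0.7452, +0.6668)
  (0,1): δ = 102.31°  ·
  (0,2): δ = 6.73°  ✓
  (0,3): δ = 62.99°  ✓
  (0,4): δ = 112.58°  ·
  (1,2): δ = 84.42°  ·
  (1,3): δ = 14.70°  ✓
  (1,4): δ = 34.89°  ✓
  (2,3): δ = 110.27°  ·
  (2,4): δ = 60.69°  ✓
  (3,4): δ = 130.41°  ·
antipodal pairs: 5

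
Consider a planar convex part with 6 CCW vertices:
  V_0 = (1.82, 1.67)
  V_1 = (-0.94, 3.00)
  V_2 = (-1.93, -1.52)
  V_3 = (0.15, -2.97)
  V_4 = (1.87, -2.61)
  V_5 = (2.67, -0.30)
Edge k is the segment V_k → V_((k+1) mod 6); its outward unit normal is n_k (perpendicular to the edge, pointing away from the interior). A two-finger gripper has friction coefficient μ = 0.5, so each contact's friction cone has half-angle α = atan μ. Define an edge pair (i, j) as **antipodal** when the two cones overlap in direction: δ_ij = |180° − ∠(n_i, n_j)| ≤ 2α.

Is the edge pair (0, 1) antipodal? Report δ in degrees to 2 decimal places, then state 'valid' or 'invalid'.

δ = 76.63°, invalid

α = atan 0.5 = 26.57°;  2α = 53.13°
edge 0: e_0 = (-2.76, +1.33);  n_0 = (+0.4341, +0.9009)
edge 1: e_1 = (-0.99, -4.52);  n_1 = (-0.9768, +0.2140)
∠(n_0, n_1) = 103.37°
δ = |180° − 103.37°| = 76.63°
76.63° > 2α = 53.13°  →  invalid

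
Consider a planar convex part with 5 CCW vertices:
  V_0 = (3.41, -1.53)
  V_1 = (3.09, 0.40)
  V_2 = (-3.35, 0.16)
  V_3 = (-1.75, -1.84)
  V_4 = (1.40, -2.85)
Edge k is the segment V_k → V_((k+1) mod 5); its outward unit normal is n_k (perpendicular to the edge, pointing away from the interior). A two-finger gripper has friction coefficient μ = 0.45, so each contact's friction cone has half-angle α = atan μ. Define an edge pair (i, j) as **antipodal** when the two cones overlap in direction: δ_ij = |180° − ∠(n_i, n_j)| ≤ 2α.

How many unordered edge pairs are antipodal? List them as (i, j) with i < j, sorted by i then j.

α = atan 0.45 = 24.23°;  2α = 48.46°
n_0 = (+0.9865, +0.1636)
n_1 = (-0.0372, +0.9993)
n_2 = (-0.7809, -0.6247)
n_3 = (-0.3053, -0.9522)
n_4 = (+0.5489, -0.8359)
  (0,1): δ = 97.28°  ·
  (0,2): δ = 29.25°  ✓
  (0,3): δ = 62.81°  ·
  (0,4): δ = 113.88°  ·
  (1,2): δ = 53.47°  ·
  (1,3): δ = 19.91°  ✓
  (1,4): δ = 31.16°  ✓
  (2,3): δ = 146.44°  ·
  (2,4): δ = 95.37°  ·
  (3,4): δ = 128.93°  ·
antipodal pairs: 3

count = 3; pairs: (0,2), (1,3), (1,4)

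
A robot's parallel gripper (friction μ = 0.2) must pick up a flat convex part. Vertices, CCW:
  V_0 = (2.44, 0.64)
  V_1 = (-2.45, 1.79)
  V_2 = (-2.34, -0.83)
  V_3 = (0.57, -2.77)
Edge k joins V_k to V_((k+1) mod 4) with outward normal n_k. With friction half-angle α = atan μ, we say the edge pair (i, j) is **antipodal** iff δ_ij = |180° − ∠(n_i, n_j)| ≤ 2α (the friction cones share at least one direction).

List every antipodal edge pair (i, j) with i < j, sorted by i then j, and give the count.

α = atan 0.2 = 11.31°;  2α = 22.62°
n_0 = (+0.2289, +0.9734)
n_1 = (-0.9991, -0.0419)
n_2 = (-0.5547, -0.8321)
n_3 = (+0.8768, -0.4808)
  (0,1): δ = 74.36°  ·
  (0,2): δ = 20.46°  ✓
  (0,3): δ = 74.49°  ·
  (1,2): δ = 126.09°  ·
  (1,3): δ = 31.14°  ·
  (2,3): δ = 85.05°  ·
antipodal pairs: 1

count = 1; pairs: (0,2)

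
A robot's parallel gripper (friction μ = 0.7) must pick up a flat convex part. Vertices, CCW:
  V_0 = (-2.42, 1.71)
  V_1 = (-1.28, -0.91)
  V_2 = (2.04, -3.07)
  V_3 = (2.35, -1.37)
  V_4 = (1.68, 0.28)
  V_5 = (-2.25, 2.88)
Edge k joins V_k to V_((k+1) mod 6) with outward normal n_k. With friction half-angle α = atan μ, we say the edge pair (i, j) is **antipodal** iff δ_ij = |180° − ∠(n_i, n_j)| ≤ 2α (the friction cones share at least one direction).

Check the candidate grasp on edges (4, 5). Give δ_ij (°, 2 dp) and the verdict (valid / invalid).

δ = 64.78°, valid

α = atan 0.7 = 34.99°;  2α = 69.98°
edge 4: e_4 = (-3.93, +2.60);  n_4 = (+0.5518, +0.8340)
edge 5: e_5 = (-0.17, -1.17);  n_5 = (-0.9896, +0.1438)
∠(n_4, n_5) = 115.22°
δ = |180° − 115.22°| = 64.78°
64.78° ≤ 2α = 69.98°  →  valid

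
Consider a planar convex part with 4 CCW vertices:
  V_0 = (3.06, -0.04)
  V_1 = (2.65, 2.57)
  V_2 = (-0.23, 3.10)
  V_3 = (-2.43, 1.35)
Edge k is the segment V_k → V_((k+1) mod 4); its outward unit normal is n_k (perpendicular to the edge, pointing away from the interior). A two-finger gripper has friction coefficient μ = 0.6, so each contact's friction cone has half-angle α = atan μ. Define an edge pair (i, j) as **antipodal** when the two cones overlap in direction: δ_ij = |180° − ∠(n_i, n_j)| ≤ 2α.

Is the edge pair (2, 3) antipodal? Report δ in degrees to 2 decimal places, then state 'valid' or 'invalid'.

α = atan 0.6 = 30.96°;  2α = 61.93°
edge 2: e_2 = (-2.20, -1.75);  n_2 = (-0.6225, +0.7826)
edge 3: e_3 = (+5.49, -1.39);  n_3 = (-0.2454, -0.9694)
∠(n_2, n_3) = 127.29°
δ = |180° − 127.29°| = 52.71°
52.71° ≤ 2α = 61.93°  →  valid

δ = 52.71°, valid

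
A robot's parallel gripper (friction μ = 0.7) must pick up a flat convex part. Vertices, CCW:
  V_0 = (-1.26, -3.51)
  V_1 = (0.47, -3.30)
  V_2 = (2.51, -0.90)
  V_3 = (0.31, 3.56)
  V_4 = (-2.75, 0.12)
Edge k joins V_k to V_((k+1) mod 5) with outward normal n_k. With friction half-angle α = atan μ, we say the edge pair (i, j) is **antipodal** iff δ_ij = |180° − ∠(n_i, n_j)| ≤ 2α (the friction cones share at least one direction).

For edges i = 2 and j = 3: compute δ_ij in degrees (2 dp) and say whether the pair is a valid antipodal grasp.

δ = 67.91°, valid

α = atan 0.7 = 34.99°;  2α = 69.98°
edge 2: e_2 = (-2.20, +4.46);  n_2 = (+0.8968, +0.4424)
edge 3: e_3 = (-3.06, -3.44);  n_3 = (-0.7472, +0.6646)
∠(n_2, n_3) = 112.09°
δ = |180° − 112.09°| = 67.91°
67.91° ≤ 2α = 69.98°  →  valid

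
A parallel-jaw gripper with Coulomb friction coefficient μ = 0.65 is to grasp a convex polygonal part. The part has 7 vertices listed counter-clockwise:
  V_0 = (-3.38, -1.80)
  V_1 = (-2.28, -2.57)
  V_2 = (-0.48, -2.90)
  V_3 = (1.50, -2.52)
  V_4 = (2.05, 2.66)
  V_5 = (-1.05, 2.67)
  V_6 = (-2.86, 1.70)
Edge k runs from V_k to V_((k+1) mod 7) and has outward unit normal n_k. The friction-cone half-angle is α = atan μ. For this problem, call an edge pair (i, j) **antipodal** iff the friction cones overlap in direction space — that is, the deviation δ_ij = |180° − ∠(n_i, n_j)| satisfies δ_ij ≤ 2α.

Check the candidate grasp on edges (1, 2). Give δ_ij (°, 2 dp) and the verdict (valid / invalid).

α = atan 0.65 = 33.02°;  2α = 66.05°
edge 1: e_1 = (+1.80, -0.33);  n_1 = (-0.1803, -0.9836)
edge 2: e_2 = (+1.98, +0.38);  n_2 = (+0.1885, -0.9821)
∠(n_1, n_2) = 21.25°
δ = |180° − 21.25°| = 158.75°
158.75° > 2α = 66.05°  →  invalid

δ = 158.75°, invalid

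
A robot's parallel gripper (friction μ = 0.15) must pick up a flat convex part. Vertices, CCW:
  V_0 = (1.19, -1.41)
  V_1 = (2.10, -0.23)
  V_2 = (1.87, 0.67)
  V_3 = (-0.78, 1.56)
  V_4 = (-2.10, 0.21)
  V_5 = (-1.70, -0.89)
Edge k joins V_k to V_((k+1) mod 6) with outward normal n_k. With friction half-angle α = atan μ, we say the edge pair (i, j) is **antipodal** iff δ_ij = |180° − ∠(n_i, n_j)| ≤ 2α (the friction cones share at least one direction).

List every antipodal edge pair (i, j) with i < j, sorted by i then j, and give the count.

α = atan 0.15 = 8.53°;  2α = 17.06°
n_0 = (+0.7919, -0.6107)
n_1 = (+0.9689, +0.2476)
n_2 = (+0.3184, +0.9480)
n_3 = (-0.7150, +0.6991)
n_4 = (-0.9398, -0.3417)
n_5 = (-0.1771, -0.9842)
  (0,1): δ = 128.03°  ·
  (0,2): δ = 70.93°  ·
  (0,3): δ = 6.72°  ✓
  (0,4): δ = 57.62°  ·
  (0,5): δ = 117.44°  ·
  (1,2): δ = 122.90°  ·
  (1,3): δ = 58.69°  ·
  (1,4): δ = 5.65°  ✓
  (1,5): δ = 65.46°  ·
  (2,3): δ = 115.79°  ·
  (2,4): δ = 51.45°  ·
  (2,5): δ = 8.36°  ✓
  (3,4): δ = 115.66°  ·
  (3,5): δ = 55.84°  ·
  (4,5): δ = 120.18°  ·
antipodal pairs: 3

count = 3; pairs: (0,3), (1,4), (2,5)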